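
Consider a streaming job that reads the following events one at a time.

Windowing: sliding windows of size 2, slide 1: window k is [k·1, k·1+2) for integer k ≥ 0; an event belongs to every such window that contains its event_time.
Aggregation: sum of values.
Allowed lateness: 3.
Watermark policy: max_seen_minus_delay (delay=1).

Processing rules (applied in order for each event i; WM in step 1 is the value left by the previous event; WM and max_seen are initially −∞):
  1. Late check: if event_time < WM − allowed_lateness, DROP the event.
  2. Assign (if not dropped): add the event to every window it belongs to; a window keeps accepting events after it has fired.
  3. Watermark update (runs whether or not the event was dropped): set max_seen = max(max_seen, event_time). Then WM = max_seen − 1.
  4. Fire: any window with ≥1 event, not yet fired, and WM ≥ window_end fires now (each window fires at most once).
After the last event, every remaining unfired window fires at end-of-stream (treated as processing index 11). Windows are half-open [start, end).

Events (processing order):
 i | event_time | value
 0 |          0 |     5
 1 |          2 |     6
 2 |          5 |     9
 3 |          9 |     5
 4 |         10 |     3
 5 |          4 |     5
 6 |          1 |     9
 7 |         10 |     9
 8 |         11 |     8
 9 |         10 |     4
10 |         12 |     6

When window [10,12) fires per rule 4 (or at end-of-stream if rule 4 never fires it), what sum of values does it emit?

i=0 t=0 v=5: → [0,2); WM=-1
i=1 t=2 v=6: → [2,4),[1,3); WM=1
i=2 t=5 v=9: → [5,7),[4,6); WM=4; [0,2) fires=5 [1,3) fires=6 [2,4) fires=6
i=3 t=9 v=5: → [9,11),[8,10); WM=8; [4,6) fires=9 [5,7) fires=9
i=4 t=10 v=3: → [10,12),[9,11); WM=9
i=5 t=4 v=5: DROP (t<9-3); WM=9
i=6 t=1 v=9: DROP (t<9-3); WM=9
i=7 t=10 v=9: → [10,12),[9,11); WM=9
i=8 t=11 v=8: → [11,13),[10,12); WM=10; [8,10) fires=5
i=9 t=10 v=4: → [10,12),[9,11); WM=10
i=10 t=12 v=6: → [12,14),[11,13); WM=11; [9,11) fires=21

24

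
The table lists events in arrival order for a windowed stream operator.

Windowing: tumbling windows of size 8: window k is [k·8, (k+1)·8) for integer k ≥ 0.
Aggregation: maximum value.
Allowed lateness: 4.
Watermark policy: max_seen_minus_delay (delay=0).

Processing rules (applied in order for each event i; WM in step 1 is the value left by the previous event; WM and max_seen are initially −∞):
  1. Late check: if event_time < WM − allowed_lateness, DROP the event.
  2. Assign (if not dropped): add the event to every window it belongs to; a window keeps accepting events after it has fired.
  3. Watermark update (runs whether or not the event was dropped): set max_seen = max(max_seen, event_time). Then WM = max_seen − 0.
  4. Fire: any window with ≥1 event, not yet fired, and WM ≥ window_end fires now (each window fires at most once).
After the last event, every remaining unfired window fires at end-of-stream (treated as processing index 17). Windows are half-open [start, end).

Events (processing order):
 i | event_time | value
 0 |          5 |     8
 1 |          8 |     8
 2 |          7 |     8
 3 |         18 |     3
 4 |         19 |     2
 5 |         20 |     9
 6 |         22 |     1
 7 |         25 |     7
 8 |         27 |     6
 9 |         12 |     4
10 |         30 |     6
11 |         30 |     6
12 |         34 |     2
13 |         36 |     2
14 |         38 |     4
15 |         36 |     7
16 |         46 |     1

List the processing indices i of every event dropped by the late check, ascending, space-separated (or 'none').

i=0 t=5 v=8: → [0,8); WM=5
i=1 t=8 v=8: → [8,16); WM=8; [0,8) fires=8
i=2 t=7 v=8: → [0,8); WM=8
i=3 t=18 v=3: → [16,24); WM=18; [8,16) fires=8
i=4 t=19 v=2: → [16,24); WM=19
i=5 t=20 v=9: → [16,24); WM=20
i=6 t=22 v=1: → [16,24); WM=22
i=7 t=25 v=7: → [24,32); WM=25; [16,24) fires=9
i=8 t=27 v=6: → [24,32); WM=27
i=9 t=12 v=4: DROP (t<27-4); WM=27
i=10 t=30 v=6: → [24,32); WM=30
i=11 t=30 v=6: → [24,32); WM=30
i=12 t=34 v=2: → [32,40); WM=34; [24,32) fires=7
i=13 t=36 v=2: → [32,40); WM=36
i=14 t=38 v=4: → [32,40); WM=38
i=15 t=36 v=7: → [32,40); WM=38
i=16 t=46 v=1: → [40,48); WM=46; [32,40) fires=7

9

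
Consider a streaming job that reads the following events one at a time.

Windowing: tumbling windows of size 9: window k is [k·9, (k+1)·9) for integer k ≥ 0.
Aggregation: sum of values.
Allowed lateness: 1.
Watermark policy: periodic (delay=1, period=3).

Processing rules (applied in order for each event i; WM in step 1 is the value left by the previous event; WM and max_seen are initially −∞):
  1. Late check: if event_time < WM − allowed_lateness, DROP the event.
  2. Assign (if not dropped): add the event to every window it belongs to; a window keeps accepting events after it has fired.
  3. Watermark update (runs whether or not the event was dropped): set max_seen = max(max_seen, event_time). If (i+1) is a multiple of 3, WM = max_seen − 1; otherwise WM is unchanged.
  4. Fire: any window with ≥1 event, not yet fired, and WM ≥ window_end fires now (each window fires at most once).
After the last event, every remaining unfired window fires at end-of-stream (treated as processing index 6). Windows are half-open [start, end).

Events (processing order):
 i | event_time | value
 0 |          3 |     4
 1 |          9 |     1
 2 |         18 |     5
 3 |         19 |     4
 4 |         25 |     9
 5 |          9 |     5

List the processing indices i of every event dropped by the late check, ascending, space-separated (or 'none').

5

i=0 t=3 v=4: → [0,9); WM=−∞
i=1 t=9 v=1: → [9,18); WM=−∞
i=2 t=18 v=5: → [18,27); WM=17; [0,9) fires=4
i=3 t=19 v=4: → [18,27); WM=17
i=4 t=25 v=9: → [18,27); WM=17
i=5 t=9 v=5: DROP (t<17-1); WM=24; [9,18) fires=1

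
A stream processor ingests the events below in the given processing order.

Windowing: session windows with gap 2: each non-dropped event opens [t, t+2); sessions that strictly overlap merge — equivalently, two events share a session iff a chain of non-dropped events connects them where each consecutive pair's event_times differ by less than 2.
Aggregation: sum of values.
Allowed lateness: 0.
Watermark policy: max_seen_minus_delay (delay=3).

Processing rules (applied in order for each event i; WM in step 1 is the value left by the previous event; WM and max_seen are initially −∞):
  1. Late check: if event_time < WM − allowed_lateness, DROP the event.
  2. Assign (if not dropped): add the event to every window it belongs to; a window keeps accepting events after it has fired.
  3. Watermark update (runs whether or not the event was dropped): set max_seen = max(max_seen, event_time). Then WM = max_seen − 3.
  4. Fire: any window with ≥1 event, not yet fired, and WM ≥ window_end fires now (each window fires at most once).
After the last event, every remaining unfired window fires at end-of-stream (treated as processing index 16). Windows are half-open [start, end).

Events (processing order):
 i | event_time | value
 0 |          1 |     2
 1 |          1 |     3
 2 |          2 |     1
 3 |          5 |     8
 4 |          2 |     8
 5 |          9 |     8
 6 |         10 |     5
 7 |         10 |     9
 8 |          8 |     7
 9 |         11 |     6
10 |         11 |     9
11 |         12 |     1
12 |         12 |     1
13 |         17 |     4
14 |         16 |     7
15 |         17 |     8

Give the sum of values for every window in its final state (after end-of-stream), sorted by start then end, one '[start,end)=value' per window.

i=0 t=1 v=2: → [1,3); WM=-2
i=1 t=1 v=3: → [1,3); WM=-2
i=2 t=2 v=1: → [1,4); WM=-1
i=3 t=5 v=8: → [5,7); WM=2
i=4 t=2 v=8: → [1,4); WM=2
i=5 t=9 v=8: → [9,11); WM=6
i=6 t=10 v=5: → [9,12); WM=7
i=7 t=10 v=9: → [9,12); WM=7
i=8 t=8 v=7: → [8,12); WM=7
i=9 t=11 v=6: → [8,13); WM=8
i=10 t=11 v=9: → [8,13); WM=8
i=11 t=12 v=1: → [8,14); WM=9
i=12 t=12 v=1: → [8,14); WM=9
i=13 t=17 v=4: → [17,19); WM=14
i=14 t=16 v=7: → [16,19); WM=14
i=15 t=17 v=8: → [16,19); WM=14

[1,4)=14 [5,7)=8 [8,14)=46 [16,19)=19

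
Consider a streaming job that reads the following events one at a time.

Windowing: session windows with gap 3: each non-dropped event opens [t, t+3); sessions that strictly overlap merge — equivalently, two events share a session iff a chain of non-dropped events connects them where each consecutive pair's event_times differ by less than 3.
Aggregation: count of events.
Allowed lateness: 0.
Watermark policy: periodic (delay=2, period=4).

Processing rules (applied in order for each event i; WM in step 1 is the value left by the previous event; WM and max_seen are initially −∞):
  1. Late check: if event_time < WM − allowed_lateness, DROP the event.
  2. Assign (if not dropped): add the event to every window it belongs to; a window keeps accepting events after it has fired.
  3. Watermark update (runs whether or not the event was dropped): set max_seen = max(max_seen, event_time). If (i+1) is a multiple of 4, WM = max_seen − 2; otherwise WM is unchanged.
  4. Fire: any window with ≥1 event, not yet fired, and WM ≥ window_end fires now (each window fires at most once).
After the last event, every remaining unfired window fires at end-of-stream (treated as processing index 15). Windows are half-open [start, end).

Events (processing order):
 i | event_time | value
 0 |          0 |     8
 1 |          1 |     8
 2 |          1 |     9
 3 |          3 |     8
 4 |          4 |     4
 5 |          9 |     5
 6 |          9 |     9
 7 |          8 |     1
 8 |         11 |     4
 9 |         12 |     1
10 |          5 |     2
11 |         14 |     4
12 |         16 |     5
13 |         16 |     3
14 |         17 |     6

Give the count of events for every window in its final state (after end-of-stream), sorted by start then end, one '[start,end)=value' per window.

[0,7)=5 [8,20)=9

i=0 t=0 v=8: → [0,3); WM=−∞
i=1 t=1 v=8: → [0,4); WM=−∞
i=2 t=1 v=9: → [0,4); WM=−∞
i=3 t=3 v=8: → [0,6); WM=1
i=4 t=4 v=4: → [0,7); WM=1
i=5 t=9 v=5: → [9,12); WM=1
i=6 t=9 v=9: → [9,12); WM=1
i=7 t=8 v=1: → [8,12); WM=7
i=8 t=11 v=4: → [8,14); WM=7
i=9 t=12 v=1: → [8,15); WM=7
i=10 t=5 v=2: DROP (t<7-0); WM=7
i=11 t=14 v=4: → [8,17); WM=12
i=12 t=16 v=5: → [8,19); WM=12
i=13 t=16 v=3: → [8,19); WM=12
i=14 t=17 v=6: → [8,20); WM=12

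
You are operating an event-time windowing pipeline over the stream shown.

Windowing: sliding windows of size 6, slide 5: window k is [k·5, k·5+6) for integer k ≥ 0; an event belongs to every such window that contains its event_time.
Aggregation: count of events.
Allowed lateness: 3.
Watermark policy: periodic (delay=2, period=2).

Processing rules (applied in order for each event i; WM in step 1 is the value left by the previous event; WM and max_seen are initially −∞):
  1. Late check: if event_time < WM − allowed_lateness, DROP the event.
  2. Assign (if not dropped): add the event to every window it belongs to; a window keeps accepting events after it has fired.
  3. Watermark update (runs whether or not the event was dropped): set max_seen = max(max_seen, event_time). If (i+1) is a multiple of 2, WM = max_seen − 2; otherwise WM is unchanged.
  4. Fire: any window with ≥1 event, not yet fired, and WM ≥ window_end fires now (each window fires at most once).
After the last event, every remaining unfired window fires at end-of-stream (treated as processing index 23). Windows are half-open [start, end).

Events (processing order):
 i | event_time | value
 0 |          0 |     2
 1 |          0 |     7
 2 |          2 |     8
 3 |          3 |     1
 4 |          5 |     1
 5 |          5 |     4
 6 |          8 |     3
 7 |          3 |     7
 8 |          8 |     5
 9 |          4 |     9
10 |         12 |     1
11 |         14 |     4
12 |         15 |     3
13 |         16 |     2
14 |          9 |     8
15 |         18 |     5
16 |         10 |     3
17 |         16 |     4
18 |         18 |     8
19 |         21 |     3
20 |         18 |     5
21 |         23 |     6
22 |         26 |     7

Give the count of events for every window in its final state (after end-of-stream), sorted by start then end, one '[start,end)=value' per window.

[0,6)=8 [5,11)=4 [10,16)=3 [15,21)=6 [20,26)=2 [25,31)=1

i=0 t=0 v=2: → [0,6); WM=−∞
i=1 t=0 v=7: → [0,6); WM=-2
i=2 t=2 v=8: → [0,6); WM=-2
i=3 t=3 v=1: → [0,6); WM=1
i=4 t=5 v=1: → [5,11),[0,6); WM=1
i=5 t=5 v=4: → [5,11),[0,6); WM=3
i=6 t=8 v=3: → [5,11); WM=3
i=7 t=3 v=7: → [0,6); WM=6; [0,6) fires=7
i=8 t=8 v=5: → [5,11); WM=6
i=9 t=4 v=9: → [0,6); WM=6
i=10 t=12 v=1: → [10,16); WM=6
i=11 t=14 v=4: → [10,16); WM=12; [5,11) fires=4
i=12 t=15 v=3: → [15,21),[10,16); WM=12
i=13 t=16 v=2: → [15,21); WM=14
i=14 t=9 v=8: DROP (t<14-3); WM=14
i=15 t=18 v=5: → [15,21); WM=16; [10,16) fires=3
i=16 t=10 v=3: DROP (t<16-3); WM=16
i=17 t=16 v=4: → [15,21); WM=16
i=18 t=18 v=8: → [15,21); WM=16
i=19 t=21 v=3: → [20,26); WM=19
i=20 t=18 v=5: → [15,21); WM=19
i=21 t=23 v=6: → [20,26); WM=21; [15,21) fires=6
i=22 t=26 v=7: → [25,31); WM=21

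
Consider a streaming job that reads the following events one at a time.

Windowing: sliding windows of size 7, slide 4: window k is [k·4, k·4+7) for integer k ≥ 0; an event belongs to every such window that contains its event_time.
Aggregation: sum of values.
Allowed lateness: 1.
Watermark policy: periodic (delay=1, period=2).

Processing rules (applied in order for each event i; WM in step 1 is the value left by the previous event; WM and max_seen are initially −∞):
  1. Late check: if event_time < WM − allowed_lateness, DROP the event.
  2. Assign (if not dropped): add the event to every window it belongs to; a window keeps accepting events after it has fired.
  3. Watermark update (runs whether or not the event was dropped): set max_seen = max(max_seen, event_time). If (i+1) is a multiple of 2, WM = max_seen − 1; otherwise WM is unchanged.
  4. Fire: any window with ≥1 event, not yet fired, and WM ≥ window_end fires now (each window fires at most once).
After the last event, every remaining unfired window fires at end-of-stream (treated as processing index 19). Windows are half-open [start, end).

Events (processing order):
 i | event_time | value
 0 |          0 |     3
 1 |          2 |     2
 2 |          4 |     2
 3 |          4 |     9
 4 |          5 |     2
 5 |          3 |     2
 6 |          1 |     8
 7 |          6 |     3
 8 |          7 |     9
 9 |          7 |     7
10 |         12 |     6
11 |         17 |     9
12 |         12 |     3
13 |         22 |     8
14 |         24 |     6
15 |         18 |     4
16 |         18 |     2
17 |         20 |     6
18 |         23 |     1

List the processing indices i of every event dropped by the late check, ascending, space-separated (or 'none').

i=0 t=0 v=3: → [0,7); WM=−∞
i=1 t=2 v=2: → [0,7); WM=1
i=2 t=4 v=2: → [4,11),[0,7); WM=1
i=3 t=4 v=9: → [4,11),[0,7); WM=3
i=4 t=5 v=2: → [4,11),[0,7); WM=3
i=5 t=3 v=2: → [0,7); WM=4
i=6 t=1 v=8: DROP (t<4-1); WM=4
i=7 t=6 v=3: → [4,11),[0,7); WM=5
i=8 t=7 v=9: → [4,11); WM=5
i=9 t=7 v=7: → [4,11); WM=6
i=10 t=12 v=6: → [12,19),[8,15); WM=6
i=11 t=17 v=9: → [16,23),[12,19); WM=16; [0,7) fires=23 [4,11) fires=32 [8,15) fires=6
i=12 t=12 v=3: DROP (t<16-1); WM=16
i=13 t=22 v=8: → [20,27),[16,23); WM=21; [12,19) fires=15
i=14 t=24 v=6: → [24,31),[20,27); WM=21
i=15 t=18 v=4: DROP (t<21-1); WM=23; [16,23) fires=17
i=16 t=18 v=2: DROP (t<23-1); WM=23
i=17 t=20 v=6: DROP (t<23-1); WM=23
i=18 t=23 v=1: → [20,27); WM=23

6 12 15 16 17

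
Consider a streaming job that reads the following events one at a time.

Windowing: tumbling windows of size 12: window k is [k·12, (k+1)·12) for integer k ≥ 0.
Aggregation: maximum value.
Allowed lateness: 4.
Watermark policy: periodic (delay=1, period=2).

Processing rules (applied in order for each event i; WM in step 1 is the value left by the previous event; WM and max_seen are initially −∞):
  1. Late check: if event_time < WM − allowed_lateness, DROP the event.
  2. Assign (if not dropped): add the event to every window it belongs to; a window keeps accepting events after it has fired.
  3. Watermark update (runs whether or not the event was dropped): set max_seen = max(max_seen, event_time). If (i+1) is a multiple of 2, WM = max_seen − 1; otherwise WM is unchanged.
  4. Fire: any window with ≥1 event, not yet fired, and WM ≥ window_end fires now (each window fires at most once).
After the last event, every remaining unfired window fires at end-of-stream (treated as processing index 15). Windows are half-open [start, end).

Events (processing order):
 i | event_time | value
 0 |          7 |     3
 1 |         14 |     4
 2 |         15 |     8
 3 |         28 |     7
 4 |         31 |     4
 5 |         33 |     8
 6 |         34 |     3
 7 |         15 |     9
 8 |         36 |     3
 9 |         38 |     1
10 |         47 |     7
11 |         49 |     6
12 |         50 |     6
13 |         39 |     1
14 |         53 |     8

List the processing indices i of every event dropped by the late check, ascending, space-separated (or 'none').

i=0 t=7 v=3: → [0,12); WM=−∞
i=1 t=14 v=4: → [12,24); WM=13; [0,12) fires=3
i=2 t=15 v=8: → [12,24); WM=13
i=3 t=28 v=7: → [24,36); WM=27; [12,24) fires=8
i=4 t=31 v=4: → [24,36); WM=27
i=5 t=33 v=8: → [24,36); WM=32
i=6 t=34 v=3: → [24,36); WM=32
i=7 t=15 v=9: DROP (t<32-4); WM=33
i=8 t=36 v=3: → [36,48); WM=33
i=9 t=38 v=1: → [36,48); WM=37; [24,36) fires=8
i=10 t=47 v=7: → [36,48); WM=37
i=11 t=49 v=6: → [48,60); WM=48; [36,48) fires=7
i=12 t=50 v=6: → [48,60); WM=48
i=13 t=39 v=1: DROP (t<48-4); WM=49
i=14 t=53 v=8: → [48,60); WM=49

7 13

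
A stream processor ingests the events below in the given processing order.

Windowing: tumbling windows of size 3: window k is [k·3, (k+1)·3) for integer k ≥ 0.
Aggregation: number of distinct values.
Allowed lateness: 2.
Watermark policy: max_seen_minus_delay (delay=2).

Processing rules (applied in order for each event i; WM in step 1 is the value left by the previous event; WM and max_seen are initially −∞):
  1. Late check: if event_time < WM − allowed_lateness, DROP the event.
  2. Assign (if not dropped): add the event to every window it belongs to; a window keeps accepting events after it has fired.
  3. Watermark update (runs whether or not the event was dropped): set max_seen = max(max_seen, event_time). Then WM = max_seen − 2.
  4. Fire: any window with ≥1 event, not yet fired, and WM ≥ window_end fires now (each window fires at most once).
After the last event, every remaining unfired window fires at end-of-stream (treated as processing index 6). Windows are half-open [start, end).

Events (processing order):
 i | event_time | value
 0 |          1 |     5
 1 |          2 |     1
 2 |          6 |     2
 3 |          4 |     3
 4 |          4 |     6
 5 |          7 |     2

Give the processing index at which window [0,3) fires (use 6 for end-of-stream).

2

i=0 t=1 v=5: → [0,3); WM=-1
i=1 t=2 v=1: → [0,3); WM=0
i=2 t=6 v=2: → [6,9); WM=4; [0,3) fires=2
i=3 t=4 v=3: → [3,6); WM=4
i=4 t=4 v=6: → [3,6); WM=4
i=5 t=7 v=2: → [6,9); WM=5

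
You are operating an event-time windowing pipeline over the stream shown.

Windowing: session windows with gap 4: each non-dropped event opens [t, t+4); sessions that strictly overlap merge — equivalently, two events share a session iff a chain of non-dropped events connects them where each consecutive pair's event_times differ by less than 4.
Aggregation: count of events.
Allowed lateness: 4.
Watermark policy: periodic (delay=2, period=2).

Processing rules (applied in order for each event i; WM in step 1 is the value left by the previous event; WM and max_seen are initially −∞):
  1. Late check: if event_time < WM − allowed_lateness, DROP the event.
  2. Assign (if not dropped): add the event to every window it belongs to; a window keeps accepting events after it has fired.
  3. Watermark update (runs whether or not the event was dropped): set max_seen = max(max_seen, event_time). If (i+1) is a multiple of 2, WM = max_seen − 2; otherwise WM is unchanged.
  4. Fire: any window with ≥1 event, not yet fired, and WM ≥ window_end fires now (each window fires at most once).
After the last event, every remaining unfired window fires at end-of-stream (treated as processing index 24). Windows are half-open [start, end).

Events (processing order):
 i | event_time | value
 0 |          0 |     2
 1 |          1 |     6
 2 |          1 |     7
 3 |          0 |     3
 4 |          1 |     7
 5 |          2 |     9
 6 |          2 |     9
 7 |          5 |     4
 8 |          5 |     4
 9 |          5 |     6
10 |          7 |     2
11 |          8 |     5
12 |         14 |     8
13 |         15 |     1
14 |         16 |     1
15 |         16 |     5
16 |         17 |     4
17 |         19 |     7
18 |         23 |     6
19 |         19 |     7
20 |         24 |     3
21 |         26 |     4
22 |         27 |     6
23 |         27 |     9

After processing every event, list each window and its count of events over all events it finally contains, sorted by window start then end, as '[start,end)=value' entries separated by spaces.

[0,12)=12 [14,23)=7 [23,31)=5

i=0 t=0 v=2: → [0,4); WM=−∞
i=1 t=1 v=6: → [0,5); WM=-1
i=2 t=1 v=7: → [0,5); WM=-1
i=3 t=0 v=3: → [0,5); WM=-1
i=4 t=1 v=7: → [0,5); WM=-1
i=5 t=2 v=9: → [0,6); WM=0
i=6 t=2 v=9: → [0,6); WM=0
i=7 t=5 v=4: → [0,9); WM=3
i=8 t=5 v=4: → [0,9); WM=3
i=9 t=5 v=6: → [0,9); WM=3
i=10 t=7 v=2: → [0,11); WM=3
i=11 t=8 v=5: → [0,12); WM=6
i=12 t=14 v=8: → [14,18); WM=6
i=13 t=15 v=1: → [14,19); WM=13
i=14 t=16 v=1: → [14,20); WM=13
i=15 t=16 v=5: → [14,20); WM=14
i=16 t=17 v=4: → [14,21); WM=14
i=17 t=19 v=7: → [14,23); WM=17
i=18 t=23 v=6: → [23,27); WM=17
i=19 t=19 v=7: → [14,23); WM=21
i=20 t=24 v=3: → [23,28); WM=21
i=21 t=26 v=4: → [23,30); WM=24
i=22 t=27 v=6: → [23,31); WM=24
i=23 t=27 v=9: → [23,31); WM=25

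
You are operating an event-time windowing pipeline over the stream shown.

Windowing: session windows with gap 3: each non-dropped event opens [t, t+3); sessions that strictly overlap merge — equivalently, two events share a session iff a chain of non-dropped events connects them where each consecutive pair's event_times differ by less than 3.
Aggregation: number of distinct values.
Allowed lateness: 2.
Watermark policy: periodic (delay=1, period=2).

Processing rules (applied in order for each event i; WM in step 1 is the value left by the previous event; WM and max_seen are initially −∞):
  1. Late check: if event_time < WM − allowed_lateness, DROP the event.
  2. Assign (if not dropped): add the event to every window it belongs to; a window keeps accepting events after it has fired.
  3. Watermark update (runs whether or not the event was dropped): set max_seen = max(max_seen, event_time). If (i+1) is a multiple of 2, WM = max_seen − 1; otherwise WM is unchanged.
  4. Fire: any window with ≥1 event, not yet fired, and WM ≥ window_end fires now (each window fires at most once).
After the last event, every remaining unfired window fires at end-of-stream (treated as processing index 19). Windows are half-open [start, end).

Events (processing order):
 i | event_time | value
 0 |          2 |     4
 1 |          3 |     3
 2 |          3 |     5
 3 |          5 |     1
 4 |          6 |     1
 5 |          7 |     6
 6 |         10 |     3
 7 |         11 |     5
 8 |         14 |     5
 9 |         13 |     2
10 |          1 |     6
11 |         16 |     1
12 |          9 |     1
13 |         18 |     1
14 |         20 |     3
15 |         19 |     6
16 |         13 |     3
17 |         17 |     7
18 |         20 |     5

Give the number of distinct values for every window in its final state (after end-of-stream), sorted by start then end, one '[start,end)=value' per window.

[2,10)=5 [10,23)=6

i=0 t=2 v=4: → [2,5); WM=−∞
i=1 t=3 v=3: → [2,6); WM=2
i=2 t=3 v=5: → [2,6); WM=2
i=3 t=5 v=1: → [2,8); WM=4
i=4 t=6 v=1: → [2,9); WM=4
i=5 t=7 v=6: → [2,10); WM=6
i=6 t=10 v=3: → [10,13); WM=6
i=7 t=11 v=5: → [10,14); WM=10
i=8 t=14 v=5: → [14,17); WM=10
i=9 t=13 v=2: → [10,17); WM=13
i=10 t=1 v=6: DROP (t<13-2); WM=13
i=11 t=16 v=1: → [10,19); WM=15
i=12 t=9 v=1: DROP (t<15-2); WM=15
i=13 t=18 v=1: → [10,21); WM=17
i=14 t=20 v=3: → [10,23); WM=17
i=15 t=19 v=6: → [10,23); WM=19
i=16 t=13 v=3: DROP (t<19-2); WM=19
i=17 t=17 v=7: → [10,23); WM=19
i=18 t=20 v=5: → [10,23); WM=19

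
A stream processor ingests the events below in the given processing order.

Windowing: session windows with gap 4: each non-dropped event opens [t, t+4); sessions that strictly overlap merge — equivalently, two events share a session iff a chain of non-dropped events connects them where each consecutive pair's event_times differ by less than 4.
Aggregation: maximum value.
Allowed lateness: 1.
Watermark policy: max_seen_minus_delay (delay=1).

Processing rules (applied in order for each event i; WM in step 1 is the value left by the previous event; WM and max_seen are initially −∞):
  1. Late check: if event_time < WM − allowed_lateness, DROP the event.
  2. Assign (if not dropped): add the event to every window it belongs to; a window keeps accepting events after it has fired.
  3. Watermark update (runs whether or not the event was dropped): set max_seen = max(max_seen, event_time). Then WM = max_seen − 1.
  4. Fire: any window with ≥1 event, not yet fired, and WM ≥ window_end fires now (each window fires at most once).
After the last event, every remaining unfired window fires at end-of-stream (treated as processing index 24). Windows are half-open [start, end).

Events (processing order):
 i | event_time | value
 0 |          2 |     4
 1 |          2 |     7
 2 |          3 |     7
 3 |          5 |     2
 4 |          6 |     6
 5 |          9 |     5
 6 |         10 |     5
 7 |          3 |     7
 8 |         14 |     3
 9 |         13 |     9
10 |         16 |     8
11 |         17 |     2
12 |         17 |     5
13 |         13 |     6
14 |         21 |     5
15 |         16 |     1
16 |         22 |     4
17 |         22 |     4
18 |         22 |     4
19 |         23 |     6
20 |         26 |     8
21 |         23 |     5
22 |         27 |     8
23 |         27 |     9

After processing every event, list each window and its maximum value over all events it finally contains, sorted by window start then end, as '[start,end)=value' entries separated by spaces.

[2,21)=9 [21,31)=9

i=0 t=2 v=4: → [2,6); WM=1
i=1 t=2 v=7: → [2,6); WM=1
i=2 t=3 v=7: → [2,7); WM=2
i=3 t=5 v=2: → [2,9); WM=4
i=4 t=6 v=6: → [2,10); WM=5
i=5 t=9 v=5: → [2,13); WM=8
i=6 t=10 v=5: → [2,14); WM=9
i=7 t=3 v=7: DROP (t<9-1); WM=9
i=8 t=14 v=3: → [14,18); WM=13
i=9 t=13 v=9: → [2,18); WM=13
i=10 t=16 v=8: → [2,20); WM=15
i=11 t=17 v=2: → [2,21); WM=16
i=12 t=17 v=5: → [2,21); WM=16
i=13 t=13 v=6: DROP (t<16-1); WM=16
i=14 t=21 v=5: → [21,25); WM=20
i=15 t=16 v=1: DROP (t<20-1); WM=20
i=16 t=22 v=4: → [21,26); WM=21
i=17 t=22 v=4: → [21,26); WM=21
i=18 t=22 v=4: → [21,26); WM=21
i=19 t=23 v=6: → [21,27); WM=22
i=20 t=26 v=8: → [21,30); WM=25
i=21 t=23 v=5: DROP (t<25-1); WM=25
i=22 t=27 v=8: → [21,31); WM=26
i=23 t=27 v=9: → [21,31); WM=26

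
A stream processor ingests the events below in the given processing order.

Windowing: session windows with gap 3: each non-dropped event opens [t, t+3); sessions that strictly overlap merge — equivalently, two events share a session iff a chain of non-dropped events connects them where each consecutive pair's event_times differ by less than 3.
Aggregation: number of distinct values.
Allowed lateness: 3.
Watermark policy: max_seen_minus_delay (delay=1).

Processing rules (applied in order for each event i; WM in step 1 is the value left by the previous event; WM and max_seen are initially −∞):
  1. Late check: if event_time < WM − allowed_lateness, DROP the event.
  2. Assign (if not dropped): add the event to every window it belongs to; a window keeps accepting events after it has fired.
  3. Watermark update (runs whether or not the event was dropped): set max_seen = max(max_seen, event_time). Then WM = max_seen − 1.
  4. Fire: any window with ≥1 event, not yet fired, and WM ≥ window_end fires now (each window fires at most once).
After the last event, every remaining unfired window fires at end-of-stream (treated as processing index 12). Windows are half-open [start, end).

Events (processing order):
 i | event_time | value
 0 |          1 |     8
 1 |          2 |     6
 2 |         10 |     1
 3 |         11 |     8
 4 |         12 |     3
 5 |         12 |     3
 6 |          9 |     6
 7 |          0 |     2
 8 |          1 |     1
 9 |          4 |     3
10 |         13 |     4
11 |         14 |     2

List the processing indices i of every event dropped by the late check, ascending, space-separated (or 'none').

7 8 9

i=0 t=1 v=8: → [1,4); WM=0
i=1 t=2 v=6: → [1,5); WM=1
i=2 t=10 v=1: → [10,13); WM=9
i=3 t=11 v=8: → [10,14); WM=10
i=4 t=12 v=3: → [10,15); WM=11
i=5 t=12 v=3: → [10,15); WM=11
i=6 t=9 v=6: → [9,15); WM=11
i=7 t=0 v=2: DROP (t<11-3); WM=11
i=8 t=1 v=1: DROP (t<11-3); WM=11
i=9 t=4 v=3: DROP (t<11-3); WM=11
i=10 t=13 v=4: → [9,16); WM=12
i=11 t=14 v=2: → [9,17); WM=13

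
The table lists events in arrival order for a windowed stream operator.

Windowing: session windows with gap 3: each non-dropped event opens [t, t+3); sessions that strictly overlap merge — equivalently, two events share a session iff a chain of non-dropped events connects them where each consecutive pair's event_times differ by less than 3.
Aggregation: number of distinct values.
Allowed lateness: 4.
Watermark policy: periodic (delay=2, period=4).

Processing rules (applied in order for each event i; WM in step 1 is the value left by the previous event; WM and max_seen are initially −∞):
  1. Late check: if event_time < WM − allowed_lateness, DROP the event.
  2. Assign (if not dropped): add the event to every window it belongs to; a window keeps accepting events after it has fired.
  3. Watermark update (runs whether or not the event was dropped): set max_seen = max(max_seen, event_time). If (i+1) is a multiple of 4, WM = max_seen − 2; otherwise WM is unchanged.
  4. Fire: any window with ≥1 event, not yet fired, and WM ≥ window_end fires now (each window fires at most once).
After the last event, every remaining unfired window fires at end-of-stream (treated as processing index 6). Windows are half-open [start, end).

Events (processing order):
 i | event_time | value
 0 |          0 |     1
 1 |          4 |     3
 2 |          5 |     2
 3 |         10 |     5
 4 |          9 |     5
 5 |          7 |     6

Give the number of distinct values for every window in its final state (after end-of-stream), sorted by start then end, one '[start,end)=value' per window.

i=0 t=0 v=1: → [0,3); WM=−∞
i=1 t=4 v=3: → [4,7); WM=−∞
i=2 t=5 v=2: → [4,8); WM=−∞
i=3 t=10 v=5: → [10,13); WM=8
i=4 t=9 v=5: → [9,13); WM=8
i=5 t=7 v=6: → [4,13); WM=8

[0,3)=1 [4,13)=4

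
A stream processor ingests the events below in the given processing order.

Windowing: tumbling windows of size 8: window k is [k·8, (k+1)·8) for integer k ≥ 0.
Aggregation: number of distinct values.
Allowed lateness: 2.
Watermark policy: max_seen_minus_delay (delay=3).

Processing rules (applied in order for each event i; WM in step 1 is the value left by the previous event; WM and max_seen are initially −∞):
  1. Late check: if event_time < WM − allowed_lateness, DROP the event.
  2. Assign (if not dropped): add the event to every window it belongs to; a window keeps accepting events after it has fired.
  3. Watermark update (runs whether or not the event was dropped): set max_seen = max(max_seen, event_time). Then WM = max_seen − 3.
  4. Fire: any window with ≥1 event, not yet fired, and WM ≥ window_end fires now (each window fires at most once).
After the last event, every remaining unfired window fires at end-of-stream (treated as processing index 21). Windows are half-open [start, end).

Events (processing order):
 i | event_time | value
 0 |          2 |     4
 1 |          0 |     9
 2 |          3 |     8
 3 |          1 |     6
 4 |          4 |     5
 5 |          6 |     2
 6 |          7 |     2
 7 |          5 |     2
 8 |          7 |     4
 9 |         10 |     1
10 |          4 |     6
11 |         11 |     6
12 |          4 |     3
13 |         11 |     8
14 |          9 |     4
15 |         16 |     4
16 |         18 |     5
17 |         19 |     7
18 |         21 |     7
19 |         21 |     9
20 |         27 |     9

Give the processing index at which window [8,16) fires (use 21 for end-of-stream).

17

i=0 t=2 v=4: → [0,8); WM=-1
i=1 t=0 v=9: → [0,8); WM=-1
i=2 t=3 v=8: → [0,8); WM=0
i=3 t=1 v=6: → [0,8); WM=0
i=4 t=4 v=5: → [0,8); WM=1
i=5 t=6 v=2: → [0,8); WM=3
i=6 t=7 v=2: → [0,8); WM=4
i=7 t=5 v=2: → [0,8); WM=4
i=8 t=7 v=4: → [0,8); WM=4
i=9 t=10 v=1: → [8,16); WM=7
i=10 t=4 v=6: DROP (t<7-2); WM=7
i=11 t=11 v=6: → [8,16); WM=8; [0,8) fires=6
i=12 t=4 v=3: DROP (t<8-2); WM=8
i=13 t=11 v=8: → [8,16); WM=8
i=14 t=9 v=4: → [8,16); WM=8
i=15 t=16 v=4: → [16,24); WM=13
i=16 t=18 v=5: → [16,24); WM=15
i=17 t=19 v=7: → [16,24); WM=16; [8,16) fires=4
i=18 t=21 v=7: → [16,24); WM=18
i=19 t=21 v=9: → [16,24); WM=18
i=20 t=27 v=9: → [24,32); WM=24; [16,24) fires=4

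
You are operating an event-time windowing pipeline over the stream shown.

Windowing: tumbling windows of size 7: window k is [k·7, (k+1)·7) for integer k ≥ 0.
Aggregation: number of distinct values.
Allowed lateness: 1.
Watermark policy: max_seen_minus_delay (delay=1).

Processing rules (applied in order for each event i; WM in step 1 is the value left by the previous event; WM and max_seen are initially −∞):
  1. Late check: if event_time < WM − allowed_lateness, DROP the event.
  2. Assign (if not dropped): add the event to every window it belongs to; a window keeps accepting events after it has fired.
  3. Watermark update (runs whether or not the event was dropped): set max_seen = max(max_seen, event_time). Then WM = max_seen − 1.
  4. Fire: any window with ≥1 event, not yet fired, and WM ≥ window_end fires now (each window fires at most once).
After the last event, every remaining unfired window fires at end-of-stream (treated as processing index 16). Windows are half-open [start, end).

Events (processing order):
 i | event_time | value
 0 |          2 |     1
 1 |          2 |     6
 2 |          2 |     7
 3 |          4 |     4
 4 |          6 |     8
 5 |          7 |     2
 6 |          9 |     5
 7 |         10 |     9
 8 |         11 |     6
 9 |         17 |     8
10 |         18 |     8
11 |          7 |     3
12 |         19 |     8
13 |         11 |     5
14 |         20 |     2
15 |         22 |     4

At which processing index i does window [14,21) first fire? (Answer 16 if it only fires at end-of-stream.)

15

i=0 t=2 v=1: → [0,7); WM=1
i=1 t=2 v=6: → [0,7); WM=1
i=2 t=2 v=7: → [0,7); WM=1
i=3 t=4 v=4: → [0,7); WM=3
i=4 t=6 v=8: → [0,7); WM=5
i=5 t=7 v=2: → [7,14); WM=6
i=6 t=9 v=5: → [7,14); WM=8; [0,7) fires=5
i=7 t=10 v=9: → [7,14); WM=9
i=8 t=11 v=6: → [7,14); WM=10
i=9 t=17 v=8: → [14,21); WM=16; [7,14) fires=4
i=10 t=18 v=8: → [14,21); WM=17
i=11 t=7 v=3: DROP (t<17-1); WM=17
i=12 t=19 v=8: → [14,21); WM=18
i=13 t=11 v=5: DROP (t<18-1); WM=18
i=14 t=20 v=2: → [14,21); WM=19
i=15 t=22 v=4: → [21,28); WM=21; [14,21) fires=2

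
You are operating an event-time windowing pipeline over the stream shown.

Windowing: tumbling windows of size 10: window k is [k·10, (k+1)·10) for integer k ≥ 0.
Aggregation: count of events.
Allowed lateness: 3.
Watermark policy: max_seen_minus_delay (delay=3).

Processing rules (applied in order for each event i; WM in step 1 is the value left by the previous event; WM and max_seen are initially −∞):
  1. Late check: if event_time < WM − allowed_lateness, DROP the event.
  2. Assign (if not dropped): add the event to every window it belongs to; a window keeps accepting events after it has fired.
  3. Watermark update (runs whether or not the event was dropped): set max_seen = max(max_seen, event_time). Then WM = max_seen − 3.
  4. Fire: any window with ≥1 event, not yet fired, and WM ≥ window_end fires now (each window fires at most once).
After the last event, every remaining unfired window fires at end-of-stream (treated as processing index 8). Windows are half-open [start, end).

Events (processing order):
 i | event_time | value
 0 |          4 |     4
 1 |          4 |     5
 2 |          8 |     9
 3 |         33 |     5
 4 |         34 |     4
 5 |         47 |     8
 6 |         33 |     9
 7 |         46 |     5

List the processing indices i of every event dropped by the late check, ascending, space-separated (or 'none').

6

i=0 t=4 v=4: → [0,10); WM=1
i=1 t=4 v=5: → [0,10); WM=1
i=2 t=8 v=9: → [0,10); WM=5
i=3 t=33 v=5: → [30,40); WM=30; [0,10) fires=3
i=4 t=34 v=4: → [30,40); WM=31
i=5 t=47 v=8: → [40,50); WM=44; [30,40) fires=2
i=6 t=33 v=9: DROP (t<44-3); WM=44
i=7 t=46 v=5: → [40,50); WM=44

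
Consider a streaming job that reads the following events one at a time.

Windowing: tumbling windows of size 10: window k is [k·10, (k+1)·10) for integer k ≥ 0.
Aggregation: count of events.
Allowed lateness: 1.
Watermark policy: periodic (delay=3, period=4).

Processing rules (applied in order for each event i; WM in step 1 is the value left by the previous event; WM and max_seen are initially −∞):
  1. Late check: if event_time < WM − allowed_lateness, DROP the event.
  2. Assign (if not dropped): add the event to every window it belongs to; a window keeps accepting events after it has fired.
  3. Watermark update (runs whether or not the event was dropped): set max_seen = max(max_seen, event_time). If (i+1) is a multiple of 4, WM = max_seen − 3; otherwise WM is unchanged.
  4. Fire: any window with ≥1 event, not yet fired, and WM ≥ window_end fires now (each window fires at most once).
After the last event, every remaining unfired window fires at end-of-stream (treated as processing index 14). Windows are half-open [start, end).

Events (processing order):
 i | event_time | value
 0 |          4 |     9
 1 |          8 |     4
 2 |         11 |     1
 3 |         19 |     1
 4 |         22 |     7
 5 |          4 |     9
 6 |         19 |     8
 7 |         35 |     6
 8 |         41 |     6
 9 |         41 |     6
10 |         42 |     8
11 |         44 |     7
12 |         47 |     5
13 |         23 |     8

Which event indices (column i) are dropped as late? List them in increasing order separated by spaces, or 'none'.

i=0 t=4 v=9: → [0,10); WM=−∞
i=1 t=8 v=4: → [0,10); WM=−∞
i=2 t=11 v=1: → [10,20); WM=−∞
i=3 t=19 v=1: → [10,20); WM=16; [0,10) fires=2
i=4 t=22 v=7: → [20,30); WM=16
i=5 t=4 v=9: DROP (t<16-1); WM=16
i=6 t=19 v=8: → [10,20); WM=16
i=7 t=35 v=6: → [30,40); WM=32; [10,20) fires=3 [20,30) fires=1
i=8 t=41 v=6: → [40,50); WM=32
i=9 t=41 v=6: → [40,50); WM=32
i=10 t=42 v=8: → [40,50); WM=32
i=11 t=44 v=7: → [40,50); WM=41; [30,40) fires=1
i=12 t=47 v=5: → [40,50); WM=41
i=13 t=23 v=8: DROP (t<41-1); WM=41

5 13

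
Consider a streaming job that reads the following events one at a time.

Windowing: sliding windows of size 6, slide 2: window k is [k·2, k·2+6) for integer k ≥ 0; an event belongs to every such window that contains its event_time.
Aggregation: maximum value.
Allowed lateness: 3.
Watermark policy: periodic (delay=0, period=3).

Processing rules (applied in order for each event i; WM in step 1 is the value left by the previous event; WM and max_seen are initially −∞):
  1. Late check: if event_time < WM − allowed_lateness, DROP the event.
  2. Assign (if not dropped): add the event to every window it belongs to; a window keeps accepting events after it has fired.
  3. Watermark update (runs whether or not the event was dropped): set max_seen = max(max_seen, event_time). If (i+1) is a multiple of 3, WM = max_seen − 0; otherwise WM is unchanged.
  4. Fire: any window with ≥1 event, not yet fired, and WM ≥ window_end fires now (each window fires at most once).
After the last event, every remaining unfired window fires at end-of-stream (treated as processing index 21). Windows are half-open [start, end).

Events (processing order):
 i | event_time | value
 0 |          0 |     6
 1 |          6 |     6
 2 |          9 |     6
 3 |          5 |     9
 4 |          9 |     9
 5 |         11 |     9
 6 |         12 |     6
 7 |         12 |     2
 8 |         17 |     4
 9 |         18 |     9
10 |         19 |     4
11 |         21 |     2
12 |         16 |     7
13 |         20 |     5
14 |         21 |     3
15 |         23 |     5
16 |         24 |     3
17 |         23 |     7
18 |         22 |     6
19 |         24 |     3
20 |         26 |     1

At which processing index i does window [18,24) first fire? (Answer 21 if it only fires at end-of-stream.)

17

i=0 t=0 v=6: → [0,6); WM=−∞
i=1 t=6 v=6: → [6,12),[4,10),[2,8); WM=−∞
i=2 t=9 v=6: → [8,14),[6,12),[4,10); WM=9; [0,6) fires=6 [2,8) fires=6
i=3 t=5 v=9: DROP (t<9-3); WM=9
i=4 t=9 v=9: → [8,14),[6,12),[4,10); WM=9
i=5 t=11 v=9: → [10,16),[8,14),[6,12); WM=11; [4,10) fires=9
i=6 t=12 v=6: → [12,18),[10,16),[8,14); WM=11
i=7 t=12 v=2: → [12,18),[10,16),[8,14); WM=11
i=8 t=17 v=4: → [16,22),[14,20),[12,18); WM=17; [6,12) fires=9 [8,14) fires=9 [10,16) fires=9
i=9 t=18 v=9: → [18,24),[16,22),[14,20); WM=17
i=10 t=19 v=4: → [18,24),[16,22),[14,20); WM=17
i=11 t=21 v=2: → [20,26),[18,24),[16,22); WM=21; [12,18) fires=6 [14,20) fires=9
i=12 t=16 v=7: DROP (t<21-3); WM=21
i=13 t=20 v=5: → [20,26),[18,24),[16,22); WM=21
i=14 t=21 v=3: → [20,26),[18,24),[16,22); WM=21
i=15 t=23 v=5: → [22,28),[20,26),[18,24); WM=21
i=16 t=24 v=3: → [24,30),[22,28),[20,26); WM=21
i=17 t=23 v=7: → [22,28),[20,26),[18,24); WM=24; [16,22) fires=9 [18,24) fires=9
i=18 t=22 v=6: → [22,28),[20,26),[18,24); WM=24
i=19 t=24 v=3: → [24,30),[22,28),[20,26); WM=24
i=20 t=26 v=1: → [26,32),[24,30),[22,28); WM=26; [20,26) fires=7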